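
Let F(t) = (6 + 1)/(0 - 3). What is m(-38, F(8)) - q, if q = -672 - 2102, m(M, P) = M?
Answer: 2736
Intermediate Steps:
F(t) = -7/3 (F(t) = 7/(-3) = 7*(-⅓) = -7/3)
q = -2774
m(-38, F(8)) - q = -38 - 1*(-2774) = -38 + 2774 = 2736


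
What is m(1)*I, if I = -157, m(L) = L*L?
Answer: -157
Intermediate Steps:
m(L) = L²
m(1)*I = 1²*(-157) = 1*(-157) = -157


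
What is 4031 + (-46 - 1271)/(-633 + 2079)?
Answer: 1942503/482 ≈ 4030.1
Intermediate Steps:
4031 + (-46 - 1271)/(-633 + 2079) = 4031 - 1317/1446 = 4031 - 1317*1/1446 = 4031 - 439/482 = 1942503/482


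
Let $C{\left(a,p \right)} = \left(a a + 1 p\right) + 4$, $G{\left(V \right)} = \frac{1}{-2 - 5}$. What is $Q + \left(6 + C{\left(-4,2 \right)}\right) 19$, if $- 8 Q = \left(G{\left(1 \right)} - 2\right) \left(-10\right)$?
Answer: $\frac{14821}{28} \approx 529.32$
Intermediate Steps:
$G{\left(V \right)} = - \frac{1}{7}$ ($G{\left(V \right)} = \frac{1}{-7} = - \frac{1}{7}$)
$C{\left(a,p \right)} = 4 + p + a^{2}$ ($C{\left(a,p \right)} = \left(a^{2} + p\right) + 4 = \left(p + a^{2}\right) + 4 = 4 + p + a^{2}$)
$Q = - \frac{75}{28}$ ($Q = - \frac{\left(- \frac{1}{7} - 2\right) \left(-10\right)}{8} = - \frac{\left(- \frac{15}{7}\right) \left(-10\right)}{8} = \left(- \frac{1}{8}\right) \frac{150}{7} = - \frac{75}{28} \approx -2.6786$)
$Q + \left(6 + C{\left(-4,2 \right)}\right) 19 = - \frac{75}{28} + \left(6 + \left(4 + 2 + \left(-4\right)^{2}\right)\right) 19 = - \frac{75}{28} + \left(6 + \left(4 + 2 + 16\right)\right) 19 = - \frac{75}{28} + \left(6 + 22\right) 19 = - \frac{75}{28} + 28 \cdot 19 = - \frac{75}{28} + 532 = \frac{14821}{28}$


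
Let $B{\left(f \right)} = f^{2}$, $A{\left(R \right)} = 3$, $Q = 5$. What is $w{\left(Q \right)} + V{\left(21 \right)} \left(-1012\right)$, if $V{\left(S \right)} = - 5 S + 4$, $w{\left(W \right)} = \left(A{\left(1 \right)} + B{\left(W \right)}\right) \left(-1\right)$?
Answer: $102184$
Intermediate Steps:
$w{\left(W \right)} = -3 - W^{2}$ ($w{\left(W \right)} = \left(3 + W^{2}\right) \left(-1\right) = -3 - W^{2}$)
$V{\left(S \right)} = 4 - 5 S$
$w{\left(Q \right)} + V{\left(21 \right)} \left(-1012\right) = \left(-3 - 5^{2}\right) + \left(4 - 105\right) \left(-1012\right) = \left(-3 - 25\right) + \left(4 - 105\right) \left(-1012\right) = \left(-3 - 25\right) - -102212 = -28 + 102212 = 102184$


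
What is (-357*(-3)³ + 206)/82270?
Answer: 1969/16454 ≈ 0.11967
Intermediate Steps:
(-357*(-3)³ + 206)/82270 = (-357*(-27) + 206)*(1/82270) = (9639 + 206)*(1/82270) = 9845*(1/82270) = 1969/16454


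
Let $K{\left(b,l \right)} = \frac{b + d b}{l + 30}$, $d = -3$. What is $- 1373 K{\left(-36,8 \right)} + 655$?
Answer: $- \frac{36983}{19} \approx -1946.5$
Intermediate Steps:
$K{\left(b,l \right)} = - \frac{2 b}{30 + l}$ ($K{\left(b,l \right)} = \frac{b - 3 b}{l + 30} = \frac{\left(-2\right) b}{30 + l} = - \frac{2 b}{30 + l}$)
$- 1373 K{\left(-36,8 \right)} + 655 = - 1373 \left(\left(-2\right) \left(-36\right) \frac{1}{30 + 8}\right) + 655 = - 1373 \left(\left(-2\right) \left(-36\right) \frac{1}{38}\right) + 655 = \left(-1373\right) \frac{36}{19} + 655 = - \frac{49428}{19} + 655 = - \frac{36983}{19}$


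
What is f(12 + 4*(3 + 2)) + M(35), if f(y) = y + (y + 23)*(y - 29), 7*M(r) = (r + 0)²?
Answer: 372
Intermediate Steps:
M(r) = r²/7 (M(r) = (r + 0)²/7 = r²/7)
f(y) = y + (-29 + y)*(23 + y) (f(y) = y + (23 + y)*(-29 + y) = y + (-29 + y)*(23 + y))
f(12 + 4*(3 + 2)) + M(35) = (-667 + (12 + 4*(3 + 2))² - 5*(12 + 4*(3 + 2))) + (⅐)*35² = (-667 + (12 + 4*5)² - 5*(12 + 4*5)) + (⅐)*1225 = (-667 + (12 + 20)² - 5*(12 + 20)) + 175 = (-667 + 32² - 5*32) + 175 = (-667 + 1024 - 160) + 175 = 197 + 175 = 372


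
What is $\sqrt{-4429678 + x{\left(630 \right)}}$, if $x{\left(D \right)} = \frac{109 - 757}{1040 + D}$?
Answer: $\frac{i \sqrt{3088482514090}}{835} \approx 2104.7 i$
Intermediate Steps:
$x{\left(D \right)} = - \frac{648}{1040 + D}$
$\sqrt{-4429678 + x{\left(630 \right)}} = \sqrt{-4429678 - \frac{648}{1040 + 630}} = \sqrt{-4429678 - \frac{648}{1670}} = \sqrt{-4429678 - \frac{324}{835}} = \sqrt{- \frac{3698781454}{835}} = \frac{i \sqrt{3088482514090}}{835}$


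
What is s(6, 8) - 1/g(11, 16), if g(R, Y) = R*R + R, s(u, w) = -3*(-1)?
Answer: 395/132 ≈ 2.9924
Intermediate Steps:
s(u, w) = 3 (s(u, w) = -1*(-3) = 3)
g(R, Y) = R + R² (g(R, Y) = R² + R = R + R²)
s(6, 8) - 1/g(11, 16) = 3 - 1/(11*(1 + 11)) = 3 - 1/(11*12) = 3 - 1/132 = 395/132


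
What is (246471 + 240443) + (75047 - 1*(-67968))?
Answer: 629929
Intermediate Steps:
(246471 + 240443) + (75047 - 1*(-67968)) = 486914 + (75047 + 67968) = 486914 + 143015 = 629929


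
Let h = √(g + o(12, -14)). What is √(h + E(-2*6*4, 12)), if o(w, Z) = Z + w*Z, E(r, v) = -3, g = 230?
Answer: √(-3 + 4*√3) ≈ 1.9820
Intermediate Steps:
o(w, Z) = Z + Z*w
h = 4*√3 (h = √(230 - 14*(1 + 12)) = √(230 - 14*13) = √(230 - 182) = √48 = 4*√3 ≈ 6.9282)
√(h + E(-2*6*4, 12)) = √(4*√3 - 3) = √(-3 + 4*√3)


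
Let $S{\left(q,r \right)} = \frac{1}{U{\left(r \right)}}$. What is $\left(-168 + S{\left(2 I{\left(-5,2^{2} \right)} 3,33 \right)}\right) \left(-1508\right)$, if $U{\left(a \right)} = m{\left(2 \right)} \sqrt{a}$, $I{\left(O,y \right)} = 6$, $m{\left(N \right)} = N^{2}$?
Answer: $253344 - \frac{377 \sqrt{33}}{33} \approx 2.5328 \cdot 10^{5}$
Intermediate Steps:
$U{\left(a \right)} = 4 \sqrt{a}$ ($U{\left(a \right)} = 2^{2} \sqrt{a} = 4 \sqrt{a}$)
$S{\left(q,r \right)} = \frac{1}{4 \sqrt{r}}$
$\left(-168 + S{\left(2 I{\left(-5,2^{2} \right)} 3,33 \right)}\right) \left(-1508\right) = \left(-168 + \frac{1}{4 \sqrt{33}}\right) \left(-1508\right) = \left(-168 + \frac{\frac{1}{33} \sqrt{33}}{4}\right) \left(-1508\right) = \left(-168 + \frac{\sqrt{33}}{132}\right) \left(-1508\right) = 253344 - \frac{377 \sqrt{33}}{33}$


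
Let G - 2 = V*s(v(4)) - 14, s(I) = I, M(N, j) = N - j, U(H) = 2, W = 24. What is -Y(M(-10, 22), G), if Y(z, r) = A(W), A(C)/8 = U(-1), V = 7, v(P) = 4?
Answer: -16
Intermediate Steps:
A(C) = 16 (A(C) = 8*2 = 16)
G = 16 (G = 2 + (7*4 - 14) = 2 + (28 - 14) = 2 + 14 = 16)
Y(z, r) = 16
-Y(M(-10, 22), G) = -1*16 = -16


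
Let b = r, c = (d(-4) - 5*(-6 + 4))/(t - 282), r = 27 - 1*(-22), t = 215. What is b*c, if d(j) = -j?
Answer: -686/67 ≈ -10.239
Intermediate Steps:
r = 49 (r = 27 + 22 = 49)
c = -14/67 (c = (-1*(-4) - 5*(-6 + 4))/(215 - 282) = (4 - 5*(-2))/(-67) = (4 + 10)*(-1/67) = 14*(-1/67) = -14/67 ≈ -0.20896)
b = 49
b*c = 49*(-14/67) = -686/67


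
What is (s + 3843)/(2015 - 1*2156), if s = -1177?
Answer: -2666/141 ≈ -18.908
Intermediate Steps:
(s + 3843)/(2015 - 1*2156) = (-1177 + 3843)/(2015 - 1*2156) = 2666/(2015 - 2156) = 2666/(-141) = 2666*(-1/141) = -2666/141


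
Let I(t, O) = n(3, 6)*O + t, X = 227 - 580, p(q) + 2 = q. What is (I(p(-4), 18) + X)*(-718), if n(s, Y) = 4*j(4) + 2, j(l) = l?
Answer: 25130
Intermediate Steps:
p(q) = -2 + q
X = -353
n(s, Y) = 18 (n(s, Y) = 4*4 + 2 = 16 + 2 = 18)
I(t, O) = t + 18*O (I(t, O) = 18*O + t = t + 18*O)
(I(p(-4), 18) + X)*(-718) = (((-2 - 4) + 18*18) - 353)*(-718) = ((-6 + 324) - 353)*(-718) = (318 - 353)*(-718) = -35*(-718) = 25130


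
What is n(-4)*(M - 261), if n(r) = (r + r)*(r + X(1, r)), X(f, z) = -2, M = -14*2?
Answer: -13872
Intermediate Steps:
M = -28
n(r) = 2*r*(-2 + r) (n(r) = (r + r)*(r - 2) = (2*r)*(-2 + r) = 2*r*(-2 + r))
n(-4)*(M - 261) = (2*(-4)*(-2 - 4))*(-28 - 261) = (2*(-4)*(-6))*(-289) = 48*(-289) = -13872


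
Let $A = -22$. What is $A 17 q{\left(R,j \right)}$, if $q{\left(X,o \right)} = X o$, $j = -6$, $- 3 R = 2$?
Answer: $-1496$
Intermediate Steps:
$R = - \frac{2}{3}$ ($R = \left(- \frac{1}{3}\right) 2 = - \frac{2}{3} \approx -0.66667$)
$A 17 q{\left(R,j \right)} = \left(-22\right) 17 \left(\left(- \frac{2}{3}\right) \left(-6\right)\right) = \left(-374\right) 4 = -1496$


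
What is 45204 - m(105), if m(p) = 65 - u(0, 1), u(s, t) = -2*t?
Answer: 45137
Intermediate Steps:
m(p) = 67 (m(p) = 65 - (-2) = 65 - 1*(-2) = 65 + 2 = 67)
45204 - m(105) = 45204 - 1*67 = 45204 - 67 = 45137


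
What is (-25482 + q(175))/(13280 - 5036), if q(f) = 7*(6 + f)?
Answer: -24215/8244 ≈ -2.9373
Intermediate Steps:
q(f) = 42 + 7*f
(-25482 + q(175))/(13280 - 5036) = (-25482 + (42 + 7*175))/(13280 - 5036) = (-25482 + (42 + 1225))/8244 = (-25482 + 1267)*(1/8244) = -24215*1/8244 = -24215/8244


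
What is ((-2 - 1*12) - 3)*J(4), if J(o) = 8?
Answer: -136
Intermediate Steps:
((-2 - 1*12) - 3)*J(4) = ((-2 - 1*12) - 3)*8 = ((-2 - 12) - 3)*8 = (-14 - 3)*8 = -17*8 = -136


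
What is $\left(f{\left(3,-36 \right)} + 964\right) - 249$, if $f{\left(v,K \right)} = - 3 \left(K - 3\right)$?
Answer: $832$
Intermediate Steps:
$f{\left(v,K \right)} = 9 - 3 K$ ($f{\left(v,K \right)} = - 3 \left(-3 + K\right) = 9 - 3 K$)
$\left(f{\left(3,-36 \right)} + 964\right) - 249 = \left(\left(9 - -108\right) + 964\right) - 249 = \left(\left(9 + 108\right) + 964\right) - 249 = \left(117 + 964\right) - 249 = 1081 - 249 = 832$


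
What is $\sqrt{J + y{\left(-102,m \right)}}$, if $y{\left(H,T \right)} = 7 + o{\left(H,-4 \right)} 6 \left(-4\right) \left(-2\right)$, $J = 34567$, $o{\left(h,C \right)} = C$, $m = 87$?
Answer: $\sqrt{34382} \approx 185.42$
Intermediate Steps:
$y{\left(H,T \right)} = -185$ ($y{\left(H,T \right)} = 7 - 4 \cdot 6 \left(-4\right) \left(-2\right) = 7 - 4 \left(\left(-24\right) \left(-2\right)\right) = 7 - 192 = -185$)
$\sqrt{J + y{\left(-102,m \right)}} = \sqrt{34567 - 185} = \sqrt{34382}$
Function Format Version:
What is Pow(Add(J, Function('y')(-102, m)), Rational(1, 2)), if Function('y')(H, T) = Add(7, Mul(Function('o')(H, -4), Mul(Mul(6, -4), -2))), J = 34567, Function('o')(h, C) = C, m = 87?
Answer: Pow(34382, Rational(1, 2)) ≈ 185.42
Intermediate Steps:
Function('y')(H, T) = -185 (Function('y')(H, T) = Add(7, Mul(-4, Mul(Mul(6, -4), -2))) = Add(7, Mul(-4, Mul(-24, -2))) = Add(7, Mul(-4, 48)) = Add(7, -192) = -185)
Pow(Add(J, Function('y')(-102, m)), Rational(1, 2)) = Pow(Add(34567, -185), Rational(1, 2)) = Pow(34382, Rational(1, 2))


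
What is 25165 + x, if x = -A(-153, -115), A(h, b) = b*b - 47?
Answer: 11987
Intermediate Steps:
A(h, b) = -47 + b² (A(h, b) = b² - 47 = -47 + b²)
x = -13178 (x = -(-47 + (-115)²) = -(-47 + 13225) = -1*13178 = -13178)
25165 + x = 25165 - 13178 = 11987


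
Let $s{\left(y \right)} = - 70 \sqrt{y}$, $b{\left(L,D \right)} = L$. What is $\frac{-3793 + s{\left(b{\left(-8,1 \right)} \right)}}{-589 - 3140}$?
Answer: $\frac{3793}{3729} + \frac{140 i \sqrt{2}}{3729} \approx 1.0172 + 0.053095 i$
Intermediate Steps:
$\frac{-3793 + s{\left(b{\left(-8,1 \right)} \right)}}{-589 - 3140} = \frac{-3793 - 70 \sqrt{-8}}{-589 - 3140} = \frac{-3793 - 70 \cdot 2 i \sqrt{2}}{-3729} = \left(-3793 - 140 i \sqrt{2}\right) \left(- \frac{1}{3729}\right) = \frac{3793}{3729} + \frac{140 i \sqrt{2}}{3729}$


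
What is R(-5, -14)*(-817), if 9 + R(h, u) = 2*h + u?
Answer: 26961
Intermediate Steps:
R(h, u) = -9 + u + 2*h (R(h, u) = -9 + (2*h + u) = -9 + (u + 2*h) = -9 + u + 2*h)
R(-5, -14)*(-817) = (-9 - 14 + 2*(-5))*(-817) = (-9 - 14 - 10)*(-817) = -33*(-817) = 26961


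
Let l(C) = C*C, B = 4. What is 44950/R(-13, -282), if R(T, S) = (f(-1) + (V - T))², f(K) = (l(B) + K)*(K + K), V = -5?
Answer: 22475/242 ≈ 92.872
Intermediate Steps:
l(C) = C²
f(K) = 2*K*(16 + K) (f(K) = (4² + K)*(K + K) = (16 + K)*(2*K) = 2*K*(16 + K))
R(T, S) = (-35 - T)² (R(T, S) = (2*(-1)*(16 - 1) + (-5 - T))² = (2*(-1)*15 + (-5 - T))² = (-30 + (-5 - T))² = (-35 - T)²)
44950/R(-13, -282) = 44950/((35 - 13)²) = 44950/(22²) = 44950/484 = 44950*(1/484) = 22475/242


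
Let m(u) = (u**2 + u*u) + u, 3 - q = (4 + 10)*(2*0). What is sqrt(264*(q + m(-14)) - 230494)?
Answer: I*sqrt(129910) ≈ 360.43*I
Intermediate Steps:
q = 3 (q = 3 - (4 + 10)*2*0 = 3 - 14*0 = 3 - 1*0 = 3 + 0 = 3)
m(u) = u + 2*u**2 (m(u) = (u**2 + u**2) + u = 2*u**2 + u = u + 2*u**2)
sqrt(264*(q + m(-14)) - 230494) = sqrt(264*(3 - 14*(1 + 2*(-14))) - 230494) = sqrt(264*(3 - 14*(1 - 28)) - 230494) = sqrt(264*(3 - 14*(-27)) - 230494) = sqrt(264*(3 + 378) - 230494) = sqrt(264*381 - 230494) = sqrt(100584 - 230494) = sqrt(-129910) = I*sqrt(129910)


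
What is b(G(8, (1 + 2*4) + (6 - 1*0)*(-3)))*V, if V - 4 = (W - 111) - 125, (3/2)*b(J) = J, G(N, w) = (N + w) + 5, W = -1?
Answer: -1864/3 ≈ -621.33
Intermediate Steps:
G(N, w) = 5 + N + w
b(J) = 2*J/3
V = -233 (V = 4 + ((-1 - 111) - 125) = 4 + (-112 - 125) = 4 - 237 = -233)
b(G(8, (1 + 2*4) + (6 - 1*0)*(-3)))*V = (2*(5 + 8 + ((1 + 2*4) + (6 - 1*0)*(-3)))/3)*(-233) = (2*(5 + 8 + ((1 + 8) + (6 + 0)*(-3)))/3)*(-233) = (2*(5 + 8 + (9 + 6*(-3)))/3)*(-233) = (2*(5 + 8 + (9 - 18))/3)*(-233) = (2*(5 + 8 - 9)/3)*(-233) = ((⅔)*4)*(-233) = (8/3)*(-233) = -1864/3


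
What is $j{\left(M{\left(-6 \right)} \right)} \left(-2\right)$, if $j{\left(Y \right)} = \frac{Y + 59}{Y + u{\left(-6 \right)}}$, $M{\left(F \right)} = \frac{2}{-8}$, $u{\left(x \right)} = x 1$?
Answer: $\frac{94}{5} \approx 18.8$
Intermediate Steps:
$u{\left(x \right)} = x$
$M{\left(F \right)} = - \frac{1}{4}$ ($M{\left(F \right)} = 2 \left(- \frac{1}{8}\right) = - \frac{1}{4}$)
$j{\left(Y \right)} = \frac{59 + Y}{-6 + Y}$ ($j{\left(Y \right)} = \frac{Y + 59}{Y - 6} = \frac{59 + Y}{-6 + Y}$)
$j{\left(M{\left(-6 \right)} \right)} \left(-2\right) = \frac{59 - \frac{1}{4}}{-6 - \frac{1}{4}} \left(-2\right) = \frac{1}{- \frac{25}{4}} \cdot \frac{235}{4} \left(-2\right) = \left(- \frac{4}{25}\right) \frac{235}{4} \left(-2\right) = \left(- \frac{47}{5}\right) \left(-2\right) = \frac{94}{5}$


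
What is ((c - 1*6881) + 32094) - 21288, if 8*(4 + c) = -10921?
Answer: 20447/8 ≈ 2555.9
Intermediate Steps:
c = -10953/8 (c = -4 + (1/8)*(-10921) = -4 - 10921/8 = -10953/8 ≈ -1369.1)
((c - 1*6881) + 32094) - 21288 = ((-10953/8 - 1*6881) + 32094) - 21288 = ((-10953/8 - 6881) + 32094) - 21288 = (-66001/8 + 32094) - 21288 = 190751/8 - 21288 = 20447/8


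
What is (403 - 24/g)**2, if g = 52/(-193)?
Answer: 40921609/169 ≈ 2.4214e+5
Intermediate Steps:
g = -52/193 (g = 52*(-1/193) = -52/193 ≈ -0.26943)
(403 - 24/g)**2 = (403 - 24/(-52/193))**2 = (403 - 24*(-193/52))**2 = (403 + 1158/13)**2 = (6397/13)**2 = 40921609/169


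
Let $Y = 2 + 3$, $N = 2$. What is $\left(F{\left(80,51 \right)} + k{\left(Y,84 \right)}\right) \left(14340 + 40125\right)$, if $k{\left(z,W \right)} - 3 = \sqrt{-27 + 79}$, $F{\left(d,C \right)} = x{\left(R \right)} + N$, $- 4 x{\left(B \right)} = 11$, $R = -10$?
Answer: $\frac{490185}{4} + 108930 \sqrt{13} \approx 5.153 \cdot 10^{5}$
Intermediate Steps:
$x{\left(B \right)} = - \frac{11}{4}$ ($x{\left(B \right)} = \left(- \frac{1}{4}\right) 11 = - \frac{11}{4}$)
$Y = 5$
$F{\left(d,C \right)} = - \frac{3}{4}$ ($F{\left(d,C \right)} = - \frac{11}{4} + 2 = - \frac{3}{4}$)
$k{\left(z,W \right)} = 3 + 2 \sqrt{13}$ ($k{\left(z,W \right)} = 3 + \sqrt{-27 + 79} = 3 + \sqrt{52} = 3 + 2 \sqrt{13}$)
$\left(F{\left(80,51 \right)} + k{\left(Y,84 \right)}\right) \left(14340 + 40125\right) = \left(- \frac{3}{4} + \left(3 + 2 \sqrt{13}\right)\right) \left(14340 + 40125\right) = \left(\frac{9}{4} + 2 \sqrt{13}\right) 54465 = \frac{490185}{4} + 108930 \sqrt{13}$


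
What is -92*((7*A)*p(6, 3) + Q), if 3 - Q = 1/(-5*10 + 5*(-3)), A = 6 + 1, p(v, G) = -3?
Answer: 861028/65 ≈ 13247.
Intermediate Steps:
A = 7
Q = 196/65 (Q = 3 - 1/(-5*10 + 5*(-3)) = 3 - 1/(-50 - 15) = 3 - 1/(-65) = 3 - 1*(-1/65) = 3 + 1/65 = 196/65 ≈ 3.0154)
-92*((7*A)*p(6, 3) + Q) = -92*((7*7)*(-3) + 196/65) = -92*(49*(-3) + 196/65) = -92*(-147 + 196/65) = -92*(-9359/65) = 861028/65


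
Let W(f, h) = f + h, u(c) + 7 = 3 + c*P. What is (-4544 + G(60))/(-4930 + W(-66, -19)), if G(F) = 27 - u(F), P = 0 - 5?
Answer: 4213/5015 ≈ 0.84008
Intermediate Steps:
P = -5
u(c) = -4 - 5*c (u(c) = -7 + (3 + c*(-5)) = -7 + (3 - 5*c) = -4 - 5*c)
G(F) = 31 + 5*F (G(F) = 27 - (-4 - 5*F) = 27 + (4 + 5*F) = 31 + 5*F)
(-4544 + G(60))/(-4930 + W(-66, -19)) = (-4544 + (31 + 5*60))/(-4930 + (-66 - 19)) = (-4544 + (31 + 300))/(-4930 - 85) = (-4544 + 331)/(-5015) = -4213*(-1/5015) = 4213/5015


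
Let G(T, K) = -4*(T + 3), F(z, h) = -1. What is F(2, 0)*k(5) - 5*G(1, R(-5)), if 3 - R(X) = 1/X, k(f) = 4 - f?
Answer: 81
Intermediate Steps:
R(X) = 3 - 1/X
G(T, K) = -12 - 4*T (G(T, K) = -4*(3 + T) = -12 - 4*T)
F(2, 0)*k(5) - 5*G(1, R(-5)) = -(4 - 1*5) - 5*(-12 - 4*1) = -(4 - 5) - 5*(-12 - 4) = -1*(-1) - 5*(-16) = 1 + 80 = 81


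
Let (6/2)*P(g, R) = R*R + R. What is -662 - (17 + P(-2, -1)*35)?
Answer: -679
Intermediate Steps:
P(g, R) = R/3 + R**2/3 (P(g, R) = (R*R + R)/3 = (R**2 + R)/3 = (R + R**2)/3 = R/3 + R**2/3)
-662 - (17 + P(-2, -1)*35) = -662 - (17 + ((1/3)*(-1)*(1 - 1))*35) = -662 - (17 + ((1/3)*(-1)*0)*35) = -662 - (17 + 0*35) = -662 - (17 + 0) = -662 - 1*17 = -662 - 17 = -679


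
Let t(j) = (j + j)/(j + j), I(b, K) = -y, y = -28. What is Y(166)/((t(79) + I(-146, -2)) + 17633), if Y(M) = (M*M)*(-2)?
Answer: -27556/8831 ≈ -3.1204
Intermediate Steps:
I(b, K) = 28 (I(b, K) = -1*(-28) = 28)
t(j) = 1 (t(j) = (2*j)/((2*j)) = (2*j)*(1/(2*j)) = 1)
Y(M) = -2*M² (Y(M) = M²*(-2) = -2*M²)
Y(166)/((t(79) + I(-146, -2)) + 17633) = (-2*166²)/((1 + 28) + 17633) = (-2*27556)/(29 + 17633) = -55112/17662 = -55112*1/17662 = -27556/8831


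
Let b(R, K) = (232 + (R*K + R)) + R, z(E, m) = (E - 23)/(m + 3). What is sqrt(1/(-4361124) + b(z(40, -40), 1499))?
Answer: I*sqrt(2979013776712213413)/80680794 ≈ 21.393*I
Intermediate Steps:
z(E, m) = (-23 + E)/(3 + m)
b(R, K) = 232 + 2*R + K*R (b(R, K) = (232 + (K*R + R)) + R = (232 + (R + K*R)) + R = (232 + R + K*R) + R = 232 + 2*R + K*R)
sqrt(1/(-4361124) + b(z(40, -40), 1499)) = sqrt(1/(-4361124) + (232 + 2*((-23 + 40)/(3 - 40)) + 1499*((-23 + 40)/(3 - 40)))) = sqrt(-1/4361124 + (232 + 2*(17/(-37)) + 1499*(17/(-37)))) = sqrt(-1/4361124 + (232 + 2*(-1/37*17) + 1499*(-1/37*17))) = sqrt(-1/4361124 + (232 + 2*(-17/37) + 1499*(-17/37))) = sqrt(-1/4361124 + (232 - 34/37 - 25483/37)) = sqrt(-1/4361124 - 16933/37) = sqrt(-73846912729/161361588) = I*sqrt(2979013776712213413)/80680794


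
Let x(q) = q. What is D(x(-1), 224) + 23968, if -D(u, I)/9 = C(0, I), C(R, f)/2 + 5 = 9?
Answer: 23896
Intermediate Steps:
C(R, f) = 8 (C(R, f) = -10 + 2*9 = -10 + 18 = 8)
D(u, I) = -72 (D(u, I) = -9*8 = -72)
D(x(-1), 224) + 23968 = -72 + 23968 = 23896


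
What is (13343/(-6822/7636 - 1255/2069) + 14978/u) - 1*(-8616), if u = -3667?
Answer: -12321514208796/43450095983 ≈ -283.58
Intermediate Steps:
(13343/(-6822/7636 - 1255/2069) + 14978/u) - 1*(-8616) = (13343/(-6822/7636 - 1255/2069) + 14978/(-3667)) - 1*(-8616) = (13343/(-6822*1/7636 - 1255*1/2069) + 14978*(-1/3667)) + 8616 = (13343/(-3411/3818 - 1255/2069) - 14978/3667) + 8616 = (13343/(-11848949/7899442) - 14978/3667) + 8616 = (13343*(-7899442/11848949) - 14978/3667) + 8616 = (-105402254606/11848949 - 14978/3667) + 8616 = -386687541198324/43450095983 + 8616 = -12321514208796/43450095983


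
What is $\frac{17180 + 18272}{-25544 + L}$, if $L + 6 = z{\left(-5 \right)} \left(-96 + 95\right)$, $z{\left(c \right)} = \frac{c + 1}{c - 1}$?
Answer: $- \frac{26589}{19163} \approx -1.3875$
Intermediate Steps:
$z{\left(c \right)} = \frac{1 + c}{-1 + c}$
$L = - \frac{20}{3}$ ($L = -6 + \frac{1 - 5}{-1 - 5} \left(-96 + 95\right) = -6 + \frac{1}{-6} \left(-4\right) \left(-1\right) = -6 + \left(- \frac{1}{6}\right) \left(-4\right) \left(-1\right) = -6 + \frac{2}{3} \left(-1\right) = -6 - \frac{2}{3} = - \frac{20}{3} \approx -6.6667$)
$\frac{17180 + 18272}{-25544 + L} = \frac{17180 + 18272}{-25544 - \frac{20}{3}} = \frac{35452}{- \frac{76652}{3}} = 35452 \left(- \frac{3}{76652}\right) = - \frac{26589}{19163}$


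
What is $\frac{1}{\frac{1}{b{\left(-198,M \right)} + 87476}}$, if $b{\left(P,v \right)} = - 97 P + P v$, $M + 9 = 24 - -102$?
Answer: $83516$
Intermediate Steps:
$M = 117$ ($M = -9 + \left(24 - -102\right) = -9 + \left(24 + 102\right) = -9 + 126 = 117$)
$\frac{1}{\frac{1}{b{\left(-198,M \right)} + 87476}} = \frac{1}{\frac{1}{- 198 \left(-97 + 117\right) + 87476}} = \frac{1}{\frac{1}{\left(-198\right) 20 + 87476}} = \frac{1}{\frac{1}{-3960 + 87476}} = \frac{1}{\frac{1}{83516}} = 83516$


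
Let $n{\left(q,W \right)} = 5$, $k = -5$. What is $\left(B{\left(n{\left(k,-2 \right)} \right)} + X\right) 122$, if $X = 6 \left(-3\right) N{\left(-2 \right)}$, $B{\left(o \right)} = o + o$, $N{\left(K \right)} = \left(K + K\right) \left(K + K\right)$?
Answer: $-33916$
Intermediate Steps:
$N{\left(K \right)} = 4 K^{2}$ ($N{\left(K \right)} = 2 K 2 K = 4 K^{2}$)
$B{\left(o \right)} = 2 o$
$X = -288$ ($X = 6 \left(-3\right) 4 \left(-2\right)^{2} = - 18 \cdot 4 \cdot 4 = \left(-18\right) 16 = -288$)
$\left(B{\left(n{\left(k,-2 \right)} \right)} + X\right) 122 = \left(2 \cdot 5 - 288\right) 122 = \left(10 - 288\right) 122 = \left(-278\right) 122 = -33916$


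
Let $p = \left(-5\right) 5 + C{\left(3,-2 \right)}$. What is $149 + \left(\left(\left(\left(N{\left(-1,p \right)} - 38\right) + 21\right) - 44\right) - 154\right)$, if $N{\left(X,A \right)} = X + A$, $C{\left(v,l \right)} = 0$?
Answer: $-92$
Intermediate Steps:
$p = -25$ ($p = \left(-5\right) 5 + 0 = -25 + 0 = -25$)
$N{\left(X,A \right)} = A + X$
$149 + \left(\left(\left(\left(N{\left(-1,p \right)} - 38\right) + 21\right) - 44\right) - 154\right) = 149 + \left(\left(\left(\left(\left(-25 - 1\right) - 38\right) + 21\right) - 44\right) - 154\right) = 149 + \left(\left(\left(\left(-26 - 38\right) + 21\right) - 44\right) - 154\right) = 149 + \left(\left(\left(-64 + 21\right) - 44\right) - 154\right) = 149 - 241 = -92$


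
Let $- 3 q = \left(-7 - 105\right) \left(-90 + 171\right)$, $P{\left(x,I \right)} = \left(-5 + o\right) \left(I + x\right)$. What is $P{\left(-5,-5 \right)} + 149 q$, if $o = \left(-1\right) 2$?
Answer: $450646$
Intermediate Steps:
$o = -2$
$P{\left(x,I \right)} = - 7 I - 7 x$ ($P{\left(x,I \right)} = \left(-5 - 2\right) \left(I + x\right) = - 7 \left(I + x\right) = - 7 I - 7 x$)
$q = 3024$ ($q = - \frac{\left(-7 - 105\right) \left(-90 + 171\right)}{3} = - \frac{\left(-112\right) 81}{3} = \left(- \frac{1}{3}\right) \left(-9072\right) = 3024$)
$P{\left(-5,-5 \right)} + 149 q = \left(\left(-7\right) \left(-5\right) - -35\right) + 149 \cdot 3024 = \left(35 + 35\right) + 450576 = 70 + 450576 = 450646$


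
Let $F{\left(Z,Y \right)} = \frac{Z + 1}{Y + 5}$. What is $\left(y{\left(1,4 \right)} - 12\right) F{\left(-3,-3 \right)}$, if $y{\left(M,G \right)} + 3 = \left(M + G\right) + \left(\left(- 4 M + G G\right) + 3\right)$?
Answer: $-5$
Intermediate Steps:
$y{\left(M,G \right)} = G + G^{2} - 3 M$ ($y{\left(M,G \right)} = -3 + \left(\left(M + G\right) + \left(\left(- 4 M + G G\right) + 3\right)\right) = -3 + \left(\left(G + M\right) + \left(\left(- 4 M + G^{2}\right) + 3\right)\right) = -3 + \left(\left(G + M\right) + \left(\left(G^{2} - 4 M\right) + 3\right)\right) = -3 + \left(\left(G + M\right) + \left(3 + G^{2} - 4 M\right)\right) = -3 + \left(3 + G + G^{2} - 3 M\right) = G + G^{2} - 3 M$)
$F{\left(Z,Y \right)} = \frac{1 + Z}{5 + Y}$
$\left(y{\left(1,4 \right)} - 12\right) F{\left(-3,-3 \right)} = \left(\left(4 + 4^{2} - 3\right) - 12\right) \frac{1 - 3}{5 - 3} = \left(\left(4 + 16 - 3\right) - 12\right) \frac{1}{2} \left(-2\right) = \left(17 - 12\right) \frac{1}{2} \left(-2\right) = 5 \left(-1\right) = -5$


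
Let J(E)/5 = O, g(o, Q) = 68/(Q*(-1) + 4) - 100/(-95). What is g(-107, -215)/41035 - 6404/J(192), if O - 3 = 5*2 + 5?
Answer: -36448698002/512239905 ≈ -71.156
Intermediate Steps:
g(o, Q) = 20/19 + 68/(4 - Q) (g(o, Q) = 68/(-Q + 4) - 100*(-1/95) = 68/(4 - Q) + 20/19 = 20/19 + 68/(4 - Q))
O = 18 (O = 3 + (5*2 + 5) = 3 + (10 + 5) = 3 + 15 = 18)
J(E) = 90 (J(E) = 5*18 = 90)
g(-107, -215)/41035 - 6404/J(192) = (4*(-343 + 5*(-215))/(19*(-4 - 215)))/41035 - 6404/90 = ((4/19)*(-343 - 1075)/(-219))*(1/41035) - 6404*1/90 = ((4/19)*(-1/219)*(-1418))*(1/41035) - 3202/45 = (5672/4161)*(1/41035) - 3202/45 = 5672/170746635 - 3202/45 = -36448698002/512239905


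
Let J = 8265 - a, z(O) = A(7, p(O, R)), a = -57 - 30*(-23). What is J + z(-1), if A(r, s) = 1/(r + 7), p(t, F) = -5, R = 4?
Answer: 106849/14 ≈ 7632.1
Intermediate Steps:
A(r, s) = 1/(7 + r)
a = 633 (a = -57 + 690 = 633)
z(O) = 1/14 (z(O) = 1/(7 + 7) = 1/14)
J = 7632 (J = 8265 - 1*633 = 8265 - 633 = 7632)
J + z(-1) = 7632 + 1/14 = 106849/14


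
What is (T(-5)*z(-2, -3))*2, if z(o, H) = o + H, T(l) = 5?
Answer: -50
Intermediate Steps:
z(o, H) = H + o
(T(-5)*z(-2, -3))*2 = (5*(-3 - 2))*2 = (5*(-5))*2 = -25*2 = -50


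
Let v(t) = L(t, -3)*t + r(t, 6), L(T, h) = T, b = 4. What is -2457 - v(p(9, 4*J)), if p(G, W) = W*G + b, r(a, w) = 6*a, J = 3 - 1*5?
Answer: -6673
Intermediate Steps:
J = -2 (J = 3 - 5 = -2)
p(G, W) = 4 + G*W (p(G, W) = W*G + 4 = G*W + 4 = 4 + G*W)
v(t) = t² + 6*t (v(t) = t*t + 6*t = t² + 6*t)
-2457 - v(p(9, 4*J)) = -2457 - (4 + 9*(4*(-2)))*(6 + (4 + 9*(4*(-2)))) = -2457 - (4 + 9*(-8))*(6 + (4 + 9*(-8))) = -2457 - (4 - 72)*(6 + (4 - 72)) = -2457 - (-68)*(6 - 68) = -2457 - (-68)*(-62) = -2457 - 1*4216 = -2457 - 4216 = -6673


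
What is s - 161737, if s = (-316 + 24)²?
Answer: -76473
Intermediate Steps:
s = 85264 (s = (-292)² = 85264)
s - 161737 = 85264 - 161737 = -76473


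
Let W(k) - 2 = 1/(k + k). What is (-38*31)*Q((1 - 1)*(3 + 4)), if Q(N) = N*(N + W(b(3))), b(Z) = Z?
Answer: 0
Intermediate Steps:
W(k) = 2 + 1/(2*k) (W(k) = 2 + 1/(k + k) = 2 + 1/(2*k))
Q(N) = N*(13/6 + N) (Q(N) = N*(N + (2 + (½)/3)) = N*(N + (2 + (½)*(⅓))) = N*(N + (2 + ⅙)) = N*(N + 13/6) = N*(13/6 + N))
(-38*31)*Q((1 - 1)*(3 + 4)) = (-38*31)*(((1 - 1)*(3 + 4))*(13 + 6*((1 - 1)*(3 + 4)))/6) = -589*0*7*(13 + 6*(0*7))/3 = -589*0*(13 + 6*0)/3 = -589*0*(13 + 0)/3 = -589*0*13/3 = -1178*0 = 0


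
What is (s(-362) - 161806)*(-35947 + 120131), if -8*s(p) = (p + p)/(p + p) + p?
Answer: -13617677501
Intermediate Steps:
s(p) = -⅛ - p/8 (s(p) = -((p + p)/(p + p) + p)/8 = -((2*p)/((2*p)) + p)/8 = -((2*p)*(1/(2*p)) + p)/8 = -(1 + p)/8 = -⅛ - p/8)
(s(-362) - 161806)*(-35947 + 120131) = ((-⅛ - ⅛*(-362)) - 161806)*(-35947 + 120131) = ((-⅛ + 181/4) - 161806)*84184 = (361/8 - 161806)*84184 = -1294087/8*84184 = -13617677501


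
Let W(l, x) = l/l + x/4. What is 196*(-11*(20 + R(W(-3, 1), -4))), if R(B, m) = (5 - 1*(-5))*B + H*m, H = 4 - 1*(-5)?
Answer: 7546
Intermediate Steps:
W(l, x) = 1 + x/4 (W(l, x) = 1 + x*(¼) = 1 + x/4)
H = 9 (H = 4 + 5 = 9)
R(B, m) = 9*m + 10*B (R(B, m) = (5 - 1*(-5))*B + 9*m = (5 + 5)*B + 9*m = 10*B + 9*m = 9*m + 10*B)
196*(-11*(20 + R(W(-3, 1), -4))) = 196*(-11*(20 + (9*(-4) + 10*(1 + (¼)*1)))) = 196*(-11*(20 + (-36 + 10*(1 + ¼)))) = 196*(-11*(20 + (-36 + 10*(5/4)))) = 196*(-11*(20 + (-36 + 25/2))) = 196*(-11*(20 - 47/2)) = 196*(-11*(-7/2)) = 196*(77/2) = 7546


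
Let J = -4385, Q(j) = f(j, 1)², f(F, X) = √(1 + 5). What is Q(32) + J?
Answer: -4379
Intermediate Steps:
f(F, X) = √6
Q(j) = 6 (Q(j) = (√6)² = 6)
Q(32) + J = 6 - 4385 = -4379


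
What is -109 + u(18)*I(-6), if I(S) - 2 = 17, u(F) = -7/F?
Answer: -2095/18 ≈ -116.39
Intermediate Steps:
I(S) = 19 (I(S) = 2 + 17 = 19)
-109 + u(18)*I(-6) = -109 - 7/18*19 = -109 - 133/18 = -2095/18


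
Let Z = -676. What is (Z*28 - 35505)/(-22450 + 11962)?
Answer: 54433/10488 ≈ 5.1900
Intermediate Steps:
(Z*28 - 35505)/(-22450 + 11962) = (-676*28 - 35505)/(-22450 + 11962) = (-18928 - 35505)/(-10488) = -54433*(-1/10488) = 54433/10488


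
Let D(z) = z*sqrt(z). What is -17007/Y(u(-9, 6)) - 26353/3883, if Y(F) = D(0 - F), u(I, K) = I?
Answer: -22249904/34947 ≈ -636.68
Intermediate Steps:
D(z) = z**(3/2)
Y(F) = (-F)**(3/2) (Y(F) = (0 - F)**(3/2) = (-F)**(3/2))
-17007/Y(u(-9, 6)) - 26353/3883 = -17007/9**(3/2) - 26353/3883 = -17007/(9**(3/2)) - 26353*1/3883 = -17007/27 - 26353/3883 = -17007*1/27 - 26353/3883 = -5669/9 - 26353/3883 = -22249904/34947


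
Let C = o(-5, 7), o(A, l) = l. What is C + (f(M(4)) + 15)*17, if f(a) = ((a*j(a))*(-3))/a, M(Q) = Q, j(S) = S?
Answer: 58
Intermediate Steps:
C = 7
f(a) = -3*a (f(a) = ((a*a)*(-3))/a = (a²*(-3))/a = (-3*a²)/a = -3*a)
C + (f(M(4)) + 15)*17 = 7 + (-3*4 + 15)*17 = 7 + (-12 + 15)*17 = 7 + 3*17 = 7 + 51 = 58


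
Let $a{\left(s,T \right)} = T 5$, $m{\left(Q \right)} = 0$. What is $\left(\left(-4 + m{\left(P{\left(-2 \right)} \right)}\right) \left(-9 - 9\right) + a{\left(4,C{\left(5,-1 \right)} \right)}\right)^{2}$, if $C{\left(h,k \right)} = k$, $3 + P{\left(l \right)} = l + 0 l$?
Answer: $4489$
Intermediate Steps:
$P{\left(l \right)} = -3 + l$ ($P{\left(l \right)} = -3 + \left(l + 0 l\right) = -3 + \left(l + 0\right) = -3 + l$)
$a{\left(s,T \right)} = 5 T$
$\left(\left(-4 + m{\left(P{\left(-2 \right)} \right)}\right) \left(-9 - 9\right) + a{\left(4,C{\left(5,-1 \right)} \right)}\right)^{2} = \left(\left(-4 + 0\right) \left(-9 - 9\right) + 5 \left(-1\right)\right)^{2} = \left(\left(-4\right) \left(-18\right) - 5\right)^{2} = \left(72 - 5\right)^{2} = 67^{2} = 4489$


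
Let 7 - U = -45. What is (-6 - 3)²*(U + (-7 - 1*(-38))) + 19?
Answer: 6742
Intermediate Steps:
U = 52 (U = 7 - 1*(-45) = 7 + 45 = 52)
(-6 - 3)²*(U + (-7 - 1*(-38))) + 19 = (-6 - 3)²*(52 + (-7 - 1*(-38))) + 19 = (-9)²*(52 + (-7 + 38)) + 19 = 81*(52 + 31) + 19 = 81*83 + 19 = 6723 + 19 = 6742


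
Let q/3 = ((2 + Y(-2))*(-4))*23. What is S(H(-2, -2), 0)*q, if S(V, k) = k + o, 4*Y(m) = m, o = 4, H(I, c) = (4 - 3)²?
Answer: -1656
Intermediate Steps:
H(I, c) = 1 (H(I, c) = 1² = 1)
Y(m) = m/4
S(V, k) = 4 + k (S(V, k) = k + 4 = 4 + k)
q = -414 (q = 3*(((2 + (¼)*(-2))*(-4))*23) = 3*(((2 - ½)*(-4))*23) = 3*(((3/2)*(-4))*23) = 3*(-6*23) = 3*(-138) = -414)
S(H(-2, -2), 0)*q = (4 + 0)*(-414) = 4*(-414) = -1656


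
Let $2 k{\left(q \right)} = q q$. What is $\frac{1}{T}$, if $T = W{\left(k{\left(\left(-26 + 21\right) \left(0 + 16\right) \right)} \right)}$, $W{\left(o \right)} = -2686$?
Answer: $- \frac{1}{2686} \approx -0.0003723$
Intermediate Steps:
$k{\left(q \right)} = \frac{q^{2}}{2}$ ($k{\left(q \right)} = \frac{q q}{2} = \frac{q^{2}}{2}$)
$T = -2686$
$\frac{1}{T} = \frac{1}{-2686} = - \frac{1}{2686}$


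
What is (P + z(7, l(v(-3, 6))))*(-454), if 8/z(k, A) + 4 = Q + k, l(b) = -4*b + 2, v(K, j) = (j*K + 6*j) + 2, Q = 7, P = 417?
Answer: -948406/5 ≈ -1.8968e+5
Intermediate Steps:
v(K, j) = 2 + 6*j + K*j (v(K, j) = (K*j + 6*j) + 2 = (6*j + K*j) + 2 = 2 + 6*j + K*j)
l(b) = 2 - 4*b
z(k, A) = 8/(3 + k) (z(k, A) = 8/(-4 + (7 + k)) = 8/(3 + k))
(P + z(7, l(v(-3, 6))))*(-454) = (417 + 8/(3 + 7))*(-454) = (417 + 8/10)*(-454) = (417 + 8*(⅒))*(-454) = (417 + ⅘)*(-454) = (2089/5)*(-454) = -948406/5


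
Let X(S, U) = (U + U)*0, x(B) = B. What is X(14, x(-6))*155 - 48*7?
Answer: -336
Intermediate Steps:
X(S, U) = 0 (X(S, U) = (2*U)*0 = 0)
X(14, x(-6))*155 - 48*7 = 0*155 - 48*7 = 0 - 336 = -336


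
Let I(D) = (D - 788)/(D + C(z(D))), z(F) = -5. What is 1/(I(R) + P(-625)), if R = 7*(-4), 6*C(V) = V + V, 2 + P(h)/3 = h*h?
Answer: 89/104298789 ≈ 8.5332e-7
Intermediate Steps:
P(h) = -6 + 3*h**2 (P(h) = -6 + 3*(h*h) = -6 + 3*h**2)
C(V) = V/3 (C(V) = (V + V)/6 = (2*V)/6 = V/3)
R = -28
I(D) = (-788 + D)/(-5/3 + D) (I(D) = (D - 788)/(D + (1/3)*(-5)) = (-788 + D)/(D - 5/3) = (-788 + D)/(-5/3 + D))
1/(I(R) + P(-625)) = 1/(3*(-788 - 28)/(-5 + 3*(-28)) + (-6 + 3*(-625)**2)) = 1/(3*(-816)/(-5 - 84) + (-6 + 3*390625)) = 1/(3*(-816)/(-89) + (-6 + 1171875)) = 1/(3*(-1/89)*(-816) + 1171869) = 1/(2448/89 + 1171869) = 1/(104298789/89) = 89/104298789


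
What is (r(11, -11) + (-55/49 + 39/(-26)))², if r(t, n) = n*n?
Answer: 134583201/9604 ≈ 14013.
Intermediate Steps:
r(t, n) = n²
(r(11, -11) + (-55/49 + 39/(-26)))² = ((-11)² + (-55/49 + 39/(-26)))² = (121 + (-55*1/49 + 39*(-1/26)))² = (121 + (-55/49 - 3/2))² = (121 - 257/98)² = (11601/98)² = 134583201/9604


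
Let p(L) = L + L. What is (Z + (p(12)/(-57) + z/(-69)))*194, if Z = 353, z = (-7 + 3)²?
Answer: 89613838/1311 ≈ 68355.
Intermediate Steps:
p(L) = 2*L
z = 16 (z = (-4)² = 16)
(Z + (p(12)/(-57) + z/(-69)))*194 = (353 + ((2*12)/(-57) + 16/(-69)))*194 = (353 + (24*(-1/57) + 16*(-1/69)))*194 = (353 + (-8/19 - 16/69))*194 = (353 - 856/1311)*194 = (461927/1311)*194 = 89613838/1311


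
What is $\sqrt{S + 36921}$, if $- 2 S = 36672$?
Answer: $3 \sqrt{2065} \approx 136.33$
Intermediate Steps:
$S = -18336$ ($S = \left(- \frac{1}{2}\right) 36672 = -18336$)
$\sqrt{S + 36921} = \sqrt{-18336 + 36921} = \sqrt{18585} = 3 \sqrt{2065}$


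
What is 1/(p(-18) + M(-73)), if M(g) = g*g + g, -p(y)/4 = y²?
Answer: 1/3960 ≈ 0.00025253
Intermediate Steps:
p(y) = -4*y²
M(g) = g + g² (M(g) = g² + g = g + g²)
1/(p(-18) + M(-73)) = 1/(-4*(-18)² - 73*(1 - 73)) = 1/(-4*324 - 73*(-72)) = 1/(-1296 + 5256) = 1/3960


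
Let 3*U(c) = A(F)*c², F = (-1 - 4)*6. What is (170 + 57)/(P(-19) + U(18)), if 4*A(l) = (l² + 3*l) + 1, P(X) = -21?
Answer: 227/21876 ≈ 0.010377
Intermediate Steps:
F = -30 (F = -5*6 = -30)
A(l) = ¼ + l²/4 + 3*l/4 (A(l) = ((l² + 3*l) + 1)/4 = (1 + l² + 3*l)/4 = ¼ + l²/4 + 3*l/4)
U(c) = 811*c²/12 (U(c) = ((¼ + (¼)*(-30)² + (¾)*(-30))*c²)/3 = ((¼ + (¼)*900 - 45/2)*c²)/3 = ((¼ + 225 - 45/2)*c²)/3 = (811*c²/4)/3 = 811*c²/12)
(170 + 57)/(P(-19) + U(18)) = (170 + 57)/(-21 + (811/12)*18²) = 227/(-21 + (811/12)*324) = 227/(-21 + 21897) = 227/21876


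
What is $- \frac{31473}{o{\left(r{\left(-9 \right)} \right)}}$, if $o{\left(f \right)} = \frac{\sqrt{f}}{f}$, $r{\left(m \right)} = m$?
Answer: $- 94419 i \approx - 94419.0 i$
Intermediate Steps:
$o{\left(f \right)} = \frac{1}{\sqrt{f}}$
$- \frac{31473}{o{\left(r{\left(-9 \right)} \right)}} = - \frac{31473}{\frac{1}{\sqrt{-9}}} = - \frac{31473}{\left(- \frac{1}{3}\right) i} = - 31473 \cdot 3 i = - 94419 i$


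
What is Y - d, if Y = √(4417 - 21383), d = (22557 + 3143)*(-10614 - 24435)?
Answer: 900759300 + I*√16966 ≈ 9.0076e+8 + 130.25*I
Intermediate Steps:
d = -900759300 (d = 25700*(-35049) = -900759300)
Y = I*√16966 (Y = √(-16966) = I*√16966 ≈ 130.25*I)
Y - d = I*√16966 - 1*(-900759300) = I*√16966 + 900759300 = 900759300 + I*√16966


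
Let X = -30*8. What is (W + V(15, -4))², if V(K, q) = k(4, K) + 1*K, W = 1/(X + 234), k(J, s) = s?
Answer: 32041/36 ≈ 890.03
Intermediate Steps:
X = -240
W = -⅙ (W = 1/(-240 + 234) = 1/(-6) = -⅙ ≈ -0.16667)
V(K, q) = 2*K (V(K, q) = K + 1*K = K + K = 2*K)
(W + V(15, -4))² = (-⅙ + 2*15)² = (-⅙ + 30)² = (179/6)² = 32041/36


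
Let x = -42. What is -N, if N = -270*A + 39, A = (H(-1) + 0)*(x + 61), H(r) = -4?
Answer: -20559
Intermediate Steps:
A = -76 (A = (-4 + 0)*(-42 + 61) = -4*19 = -76)
N = 20559 (N = -270*(-76) + 39 = 20520 + 39 = 20559)
-N = -1*20559 = -20559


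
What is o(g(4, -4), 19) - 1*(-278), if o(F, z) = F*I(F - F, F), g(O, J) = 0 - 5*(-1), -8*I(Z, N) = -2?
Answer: 1117/4 ≈ 279.25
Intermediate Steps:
I(Z, N) = ¼ (I(Z, N) = -⅛*(-2) = ¼)
g(O, J) = 5 (g(O, J) = 0 + 5 = 5)
o(F, z) = F/4 (o(F, z) = F*(¼) = F/4)
o(g(4, -4), 19) - 1*(-278) = (¼)*5 - 1*(-278) = 5/4 + 278 = 1117/4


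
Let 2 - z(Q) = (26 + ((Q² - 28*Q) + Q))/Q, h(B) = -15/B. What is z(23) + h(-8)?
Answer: 1241/184 ≈ 6.7446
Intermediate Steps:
z(Q) = 2 - (26 + Q² - 27*Q)/Q (z(Q) = 2 - (26 + ((Q² - 28*Q) + Q))/Q = 2 - (26 + (Q² - 27*Q))/Q = 2 - (26 + Q² - 27*Q)/Q)
z(23) + h(-8) = (29 - 1*23 - 26/23) - 15/(-8) = (29 - 23 - 26*1/23) - 15*(-⅛) = (29 - 23 - 26/23) + 15/8 = 112/23 + 15/8 = 1241/184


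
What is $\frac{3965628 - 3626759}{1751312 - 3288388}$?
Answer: $- \frac{338869}{1537076} \approx -0.22046$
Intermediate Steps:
$\frac{3965628 - 3626759}{1751312 - 3288388} = \frac{338869}{1751312 - 3288388} = \frac{338869}{-1537076} = 338869 \left(- \frac{1}{1537076}\right) = - \frac{338869}{1537076}$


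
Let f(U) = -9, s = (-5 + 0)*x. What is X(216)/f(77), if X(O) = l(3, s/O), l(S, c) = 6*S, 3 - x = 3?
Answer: -2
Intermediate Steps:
x = 0 (x = 3 - 1*3 = 3 - 3 = 0)
s = 0 (s = (-5 + 0)*0 = -5*0 = 0)
X(O) = 18 (X(O) = 6*3 = 18)
X(216)/f(77) = 18/(-9) = 18*(-⅑) = -2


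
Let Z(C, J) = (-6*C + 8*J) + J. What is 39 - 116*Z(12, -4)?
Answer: 12567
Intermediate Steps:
Z(C, J) = -6*C + 9*J
39 - 116*Z(12, -4) = 39 - 116*(-6*12 + 9*(-4)) = 39 - 116*(-72 - 36) = 39 - 116*(-108) = 39 + 12528 = 12567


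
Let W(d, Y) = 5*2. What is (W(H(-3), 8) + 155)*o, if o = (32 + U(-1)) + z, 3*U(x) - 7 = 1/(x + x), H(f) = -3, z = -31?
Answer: 1045/2 ≈ 522.50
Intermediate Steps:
W(d, Y) = 10
U(x) = 7/3 + 1/(6*x) (U(x) = 7/3 + 1/(3*(x + x)) = 7/3 + 1/(3*((2*x))) = 7/3 + (1/(2*x))/3 = 7/3 + 1/(6*x))
o = 19/6 (o = (32 + (⅙)*(1 + 14*(-1))/(-1)) - 31 = (32 + (⅙)*(-1)*(1 - 14)) - 31 = (32 + (⅙)*(-1)*(-13)) - 31 = (32 + 13/6) - 31 = 205/6 - 31 = 19/6 ≈ 3.1667)
(W(H(-3), 8) + 155)*o = (10 + 155)*(19/6) = 165*(19/6) = 1045/2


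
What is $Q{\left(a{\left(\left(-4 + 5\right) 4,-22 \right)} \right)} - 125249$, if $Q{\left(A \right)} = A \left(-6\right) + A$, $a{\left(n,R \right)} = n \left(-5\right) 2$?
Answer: $-125049$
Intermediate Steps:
$a{\left(n,R \right)} = - 10 n$ ($a{\left(n,R \right)} = - 5 n 2 = - 10 n$)
$Q{\left(A \right)} = - 5 A$ ($Q{\left(A \right)} = - 6 A + A = - 5 A$)
$Q{\left(a{\left(\left(-4 + 5\right) 4,-22 \right)} \right)} - 125249 = - 5 \left(- 10 \left(-4 + 5\right) 4\right) - 125249 = - 5 \left(- 10 \cdot 1 \cdot 4\right) - 125249 = - 5 \left(\left(-10\right) 4\right) - 125249 = \left(-5\right) \left(-40\right) - 125249 = 200 - 125249 = -125049$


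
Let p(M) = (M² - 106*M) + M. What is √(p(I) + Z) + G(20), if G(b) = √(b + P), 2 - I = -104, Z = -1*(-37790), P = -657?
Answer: 2*√9474 + 7*I*√13 ≈ 194.67 + 25.239*I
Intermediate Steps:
Z = 37790
I = 106 (I = 2 - 1*(-104) = 2 + 104 = 106)
G(b) = √(-657 + b) (G(b) = √(b - 657) = √(-657 + b))
p(M) = M² - 105*M
√(p(I) + Z) + G(20) = √(106*(-105 + 106) + 37790) + √(-657 + 20) = √(106*1 + 37790) + √(-637) = √(106 + 37790) + 7*I*√13 = √37896 + 7*I*√13 = 2*√9474 + 7*I*√13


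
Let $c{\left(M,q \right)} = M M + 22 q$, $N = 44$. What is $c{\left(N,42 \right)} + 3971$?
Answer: $6831$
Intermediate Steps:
$c{\left(M,q \right)} = M^{2} + 22 q$
$c{\left(N,42 \right)} + 3971 = \left(44^{2} + 22 \cdot 42\right) + 3971 = \left(1936 + 924\right) + 3971 = 2860 + 3971 = 6831$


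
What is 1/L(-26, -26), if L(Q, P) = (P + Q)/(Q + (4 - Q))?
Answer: -1/13 ≈ -0.076923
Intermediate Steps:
L(Q, P) = P/4 + Q/4 (L(Q, P) = (P + Q)/4 = (P + Q)*(¼) = P/4 + Q/4)
1/L(-26, -26) = 1/((¼)*(-26) + (¼)*(-26)) = 1/(-13/2 - 13/2) = 1/(-13) = -1/13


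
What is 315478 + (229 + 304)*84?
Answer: 360250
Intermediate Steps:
315478 + (229 + 304)*84 = 315478 + 533*84 = 315478 + 44772 = 360250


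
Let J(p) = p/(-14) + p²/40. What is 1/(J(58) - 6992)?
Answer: -70/483843 ≈ -0.00014467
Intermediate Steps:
J(p) = -p/14 + p²/40 (J(p) = p*(-1/14) + p²*(1/40) = -p/14 + p²/40)
1/(J(58) - 6992) = 1/((1/280)*58*(-20 + 7*58) - 6992) = 1/((1/280)*58*(-20 + 406) - 6992) = 1/((1/280)*58*386 - 6992) = 1/(5597/70 - 6992) = 1/(-483843/70) = -70/483843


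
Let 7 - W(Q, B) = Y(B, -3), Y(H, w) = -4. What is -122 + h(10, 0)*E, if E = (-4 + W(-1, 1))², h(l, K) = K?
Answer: -122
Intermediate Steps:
W(Q, B) = 11 (W(Q, B) = 7 - 1*(-4) = 7 + 4 = 11)
E = 49 (E = (-4 + 11)² = 7² = 49)
-122 + h(10, 0)*E = -122 + 0*49 = -122 + 0 = -122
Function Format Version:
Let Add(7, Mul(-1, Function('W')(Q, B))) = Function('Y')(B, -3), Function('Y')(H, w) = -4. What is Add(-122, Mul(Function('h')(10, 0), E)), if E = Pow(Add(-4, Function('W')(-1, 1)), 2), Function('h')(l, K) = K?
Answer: -122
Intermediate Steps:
Function('W')(Q, B) = 11 (Function('W')(Q, B) = Add(7, Mul(-1, -4)) = Add(7, 4) = 11)
E = 49 (E = Pow(Add(-4, 11), 2) = Pow(7, 2) = 49)
Add(-122, Mul(Function('h')(10, 0), E)) = Add(-122, Mul(0, 49)) = Add(-122, 0) = -122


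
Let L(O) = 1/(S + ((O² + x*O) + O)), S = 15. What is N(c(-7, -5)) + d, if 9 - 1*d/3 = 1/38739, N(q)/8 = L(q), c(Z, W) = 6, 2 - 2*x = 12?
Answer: 9516854/348651 ≈ 27.296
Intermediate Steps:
x = -5 (x = 1 - ½*12 = 1 - 6 = -5)
L(O) = 1/(15 + O² - 4*O) (L(O) = 1/(15 + ((O² - 5*O) + O)) = 1/(15 + (O² - 4*O)) = 1/(15 + O² - 4*O))
N(q) = 8/(15 + q² - 4*q)
d = 348650/12913 (d = 27 - 3/38739 = 27 - 3*1/38739 = 27 - 1/12913 = 348650/12913 ≈ 27.000)
N(c(-7, -5)) + d = 8/(15 + 6² - 4*6) + 348650/12913 = 8/(15 + 36 - 24) + 348650/12913 = 8/27 + 348650/12913 = 9516854/348651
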